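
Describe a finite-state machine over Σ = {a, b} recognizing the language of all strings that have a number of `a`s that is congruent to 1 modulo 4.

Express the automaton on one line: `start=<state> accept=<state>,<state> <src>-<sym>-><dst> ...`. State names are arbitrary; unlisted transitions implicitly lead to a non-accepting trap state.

The only thing that matters is how many `a`s have appeared, reduced mod 4. Use one state per residue: s0 for 0, …, s3 for 3. Reading `a` moves to the next residue; anything else stays put. s1 is accepting.
A 4-state machine:
        a   b  
>  s0   s1  s0 
 * s1   s2  s1 
   s2   s3  s2 
   s3   s0  s3 
(> = start, * = accepting)

start=s0 accept=s1 s0-a->s1 s0-b->s0 s1-a->s2 s1-b->s1 s2-a->s3 s2-b->s2 s3-a->s0 s3-b->s3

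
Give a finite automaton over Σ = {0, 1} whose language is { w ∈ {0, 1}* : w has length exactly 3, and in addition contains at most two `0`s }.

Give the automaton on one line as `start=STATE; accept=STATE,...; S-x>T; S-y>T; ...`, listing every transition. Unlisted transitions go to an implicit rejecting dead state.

Build one automaton per condition and run them in lockstep. The first has 5 states tracking the input length, saturating at 4; the second has 4 states tracking the count of `0`s, saturating at 3. A product state is a pair (one from each), accepting exactly when both do. Equivalent product states are then merged.
A 7-state machine:
        0   1  
>  q0   q1  q2 
   q1   q3  q4 
   q2   q4  q4 
   q3   q5  q6 
   q4   q6  q6 
   q5   q5  q5 
 * q6   q5  q5 
(> = start, * = accepting)

start=q0; accept=q6; q0-0>q1; q0-1>q2; q1-0>q3; q1-1>q4; q2-0>q4; q2-1>q4; q3-0>q5; q3-1>q6; q4-0>q6; q4-1>q6; q5-0>q5; q5-1>q5; q6-0>q5; q6-1>q5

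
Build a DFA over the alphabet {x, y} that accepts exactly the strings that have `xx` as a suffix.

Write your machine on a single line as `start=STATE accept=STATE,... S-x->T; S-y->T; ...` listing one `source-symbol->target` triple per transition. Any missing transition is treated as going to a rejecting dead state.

start=A; accept=C; A-x->B; A-y->A; B-x->C; B-y->A; C-x->C; C-y->A

Let each state record the length of the longest suffix of the input read so far that is also a prefix of `xx`. B means the last symbol is `x`; C means the last 2 symbols are `xx`. Accept only at C, where the string currently ends in `xx`.
3 states suffice.
       x  y 
>  A   B  A 
   B   C  A 
 * C   C  A 
(> = start, * = accepting)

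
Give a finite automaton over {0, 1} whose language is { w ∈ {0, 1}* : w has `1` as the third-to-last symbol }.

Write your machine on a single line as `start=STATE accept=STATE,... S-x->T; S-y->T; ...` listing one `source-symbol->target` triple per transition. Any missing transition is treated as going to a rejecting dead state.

start=s0; accept=s11,s12,s13,s14; s0-0->s1; s0-1->s2; s1-0->s3; s1-1->s4; s2-0->s5; s2-1->s6; s3-0->s7; s3-1->s8; s4-0->s9; s4-1->s10; s5-0->s11; s5-1->s12; s6-0->s13; s6-1->s14; s7-0->s7; s7-1->s8; s8-0->s9; s8-1->s10; s9-0->s11; s9-1->s12; s10-0->s13; s10-1->s14; s11-0->s7; s11-1->s8; s12-0->s9; s12-1->s10; s13-0->s11; s13-1->s12; s14-0->s13; s14-1->s14

Because acceptance depends on a position counted from the end, the machine has to buffer the most recent 3 symbols. Make each state the string of the last up-to-3 symbols read; on input `x` shift the window left and append `x`. Accept when the buffered window has length 3 and begins with `1`.
15 states suffice.
          0    1  
>  s0     s1   s2 
   s1     s3   s4 
   s2     s5   s6 
   s3     s7   s8 
   s4     s9  s10 
   s5    s11  s12 
   s6    s13  s14 
   s7     s7   s8 
   s8     s9  s10 
   s9    s11  s12 
   s10   s13  s14 
 * s11    s7   s8 
 * s12    s9  s10 
 * s13   s11  s12 
 * s14   s13  s14 
(> = start, * = accepting)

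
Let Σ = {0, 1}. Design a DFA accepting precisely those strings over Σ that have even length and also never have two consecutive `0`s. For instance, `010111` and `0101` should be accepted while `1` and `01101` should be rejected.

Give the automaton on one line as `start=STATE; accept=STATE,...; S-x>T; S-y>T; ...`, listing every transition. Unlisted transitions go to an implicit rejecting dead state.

start=A; accept=A,E; A-0>B; A-1>C; B-0>D; B-1>A; C-0>E; C-1>A; D-0>D; D-1>D; E-0>D; E-1>C

Build one automaton per condition and run them in lockstep. One (2 states) tracks the input length modulo 2; the other (3 states) tracks partial matches of the forbidden pattern `00`. Each combined state is a pair, one component from each; accept when both components accept. Minimizing collapses redundant product states.
       0  1 
>* A   B  C 
   B   D  A 
   C   E  A 
   D   D  D 
 * E   D  C 
(> = start, * = accepting)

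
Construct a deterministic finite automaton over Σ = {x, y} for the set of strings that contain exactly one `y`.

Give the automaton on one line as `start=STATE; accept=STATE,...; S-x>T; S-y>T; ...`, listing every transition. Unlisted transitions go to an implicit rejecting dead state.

Only the number of `y`s matters, and only up to 2. Make a chain S0 → S1 → S2 advanced by each `y` (with S2 absorbing); every other symbol self-loops. The accepting set is {S1}.
3 states suffice.
        x   y  
>  S0   S0  S1 
 * S1   S1  S2 
   S2   S2  S2 
(> = start, * = accepting)

start=S0; accept=S1; S0-x>S0; S0-y>S1; S1-x>S1; S1-y>S2; S2-x>S2; S2-y>S2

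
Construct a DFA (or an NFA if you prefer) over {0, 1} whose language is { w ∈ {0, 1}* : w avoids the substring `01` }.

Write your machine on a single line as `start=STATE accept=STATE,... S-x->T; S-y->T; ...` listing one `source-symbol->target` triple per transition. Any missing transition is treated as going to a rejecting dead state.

start=q0; accept=q0,q1; q0-0->q1; q0-1->q0; q1-0->q1; q1-1->q2; q2-0->q2; q2-1->q2

This is the complement of 'contains `01`'. Use the same substring-matching states — q0 through q2 holding how much of `01` has just been matched — but flip the accepting set: everything except the trap q2 accepts.
A 3-state machine:
        0   1  
>* q0   q1  q0 
 * q1   q1  q2 
   q2   q2  q2 
(> = start, * = accepting)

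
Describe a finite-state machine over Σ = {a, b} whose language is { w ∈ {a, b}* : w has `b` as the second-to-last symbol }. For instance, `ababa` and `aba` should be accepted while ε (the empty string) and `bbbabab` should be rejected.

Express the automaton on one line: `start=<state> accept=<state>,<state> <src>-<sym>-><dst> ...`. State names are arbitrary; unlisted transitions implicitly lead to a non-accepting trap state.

start=S0 accept=S5,S6 S0-a->S1 S0-b->S2 S1-a->S3 S1-b->S4 S2-a->S5 S2-b->S6 S3-a->S3 S3-b->S4 S4-a->S5 S4-b->S6 S5-a->S3 S5-b->S4 S6-a->S5 S6-b->S6

Because acceptance depends on a position counted from the end, the machine has to buffer the most recent 2 symbols. Make each state the string of the last up-to-2 symbols read; on input `x` shift the window left and append `x`. Accept when the buffered window has length 2 and begins with `b`.
A 7-state machine:
        a   b  
>  S0   S1  S2 
   S1   S3  S4 
   S2   S5  S6 
   S3   S3  S4 
   S4   S5  S6 
 * S5   S3  S4 
 * S6   S5  S6 
(> = start, * = accepting)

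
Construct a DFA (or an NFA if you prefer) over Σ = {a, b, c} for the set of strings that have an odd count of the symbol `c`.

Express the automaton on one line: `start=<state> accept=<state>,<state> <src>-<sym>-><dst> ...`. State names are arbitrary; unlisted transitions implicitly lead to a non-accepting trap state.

The only thing that matters is how many `c`s have appeared, reduced mod 2. Use one state per residue: s0 for 0, …, s1 for 1. Reading `c` moves to the next residue; anything else stays put. s1 is accepting.
        a   b   c  
>  s0   s0  s0  s1 
 * s1   s1  s1  s0 
(> = start, * = accepting)

start=s0 accept=s1 s0-a->s0 s0-b->s0 s0-c->s1 s1-a->s1 s1-b->s1 s1-c->s0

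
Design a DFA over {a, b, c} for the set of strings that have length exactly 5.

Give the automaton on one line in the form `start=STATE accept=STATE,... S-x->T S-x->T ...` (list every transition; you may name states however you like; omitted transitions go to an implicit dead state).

Count input length up to 6: every symbol moves from S0 toward S6, which means 'more than 5' and absorbs. Accept from {S5}.
7 states suffice.
        a   b   c  
>  S0   S1  S1  S1 
   S1   S2  S2  S2 
   S2   S3  S3  S3 
   S3   S4  S4  S4 
   S4   S5  S5  S5 
 * S5   S6  S6  S6 
   S6   S6  S6  S6 
(> = start, * = accepting)

start=S0 accept=S5 S0-a->S1 S0-b->S1 S0-c->S1 S1-a->S2 S1-b->S2 S1-c->S2 S2-a->S3 S2-b->S3 S2-c->S3 S3-a->S4 S3-b->S4 S3-c->S4 S4-a->S5 S4-b->S5 S4-c->S5 S5-a->S6 S5-b->S6 S5-c->S6 S6-a->S6 S6-b->S6 S6-c->S6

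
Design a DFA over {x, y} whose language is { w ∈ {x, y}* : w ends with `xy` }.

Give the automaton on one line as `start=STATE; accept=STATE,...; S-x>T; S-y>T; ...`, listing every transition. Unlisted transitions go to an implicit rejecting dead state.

Let each state record the length of the longest suffix of the input read so far that is also a prefix of `xy`. B means the last symbol is `x`; C means the last 2 symbols are `xy`. Accept only at C, where the string currently ends in `xy`.
With 3 states:
       x  y 
>  A   B  A 
   B   B  C 
 * C   B  A 
(> = start, * = accepting)

start=A; accept=C; A-x>B; A-y>A; B-x>B; B-y>C; C-x>B; C-y>A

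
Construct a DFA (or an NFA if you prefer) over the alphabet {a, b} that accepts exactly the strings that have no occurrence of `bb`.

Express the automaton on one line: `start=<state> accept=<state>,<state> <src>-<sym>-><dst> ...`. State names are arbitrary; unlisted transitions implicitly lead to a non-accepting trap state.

Track partial matches of the forbidden pattern `bb`. State S2 is a dead state reached once `bb` has occurred; every other state accepts. S0 means no part of `bb` is currently matched.
        a   b  
>* S0   S0  S1 
 * S1   S0  S2 
   S2   S2  S2 
(> = start, * = accepting)

start=S0 accept=S0,S1 S0-a->S0 S0-b->S1 S1-a->S0 S1-b->S2 S2-a->S2 S2-b->S2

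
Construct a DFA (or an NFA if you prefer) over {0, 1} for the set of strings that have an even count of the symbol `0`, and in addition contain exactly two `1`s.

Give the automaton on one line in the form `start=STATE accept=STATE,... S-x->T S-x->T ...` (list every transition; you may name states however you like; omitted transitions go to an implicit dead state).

start=q0 accept=q4 q0-0->q1 q0-1->q2 q1-0->q0 q1-1->q3 q2-0->q3 q2-1->q4 q3-0->q2 q3-1->q5 q4-0->q5 q4-1->q6 q5-0->q4 q5-1->q7 q6-0->q7 q6-1->q6 q7-0->q6 q7-1->q7

Run two small machines in parallel and take their product. The first has 2 states tracking the count of `0`s modulo 2; the second has 4 states tracking the count of `1`s, saturating at 3. A product state is a pair (one from each), accepting exactly when both do.
8 states suffice.
        0   1  
>  q0   q1  q2 
   q1   q0  q3 
   q2   q3  q4 
   q3   q2  q5 
 * q4   q5  q6 
   q5   q4  q7 
   q6   q7  q6 
   q7   q6  q7 
(> = start, * = accepting)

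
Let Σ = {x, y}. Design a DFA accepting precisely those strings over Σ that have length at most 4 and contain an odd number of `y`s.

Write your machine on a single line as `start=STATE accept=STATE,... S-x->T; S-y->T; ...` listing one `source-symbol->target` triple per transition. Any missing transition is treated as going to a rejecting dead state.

start=S0; accept=S2,S4,S6,S8; S0-x->S1; S0-y->S2; S1-x->S3; S1-y->S4; S2-x->S4; S2-y->S3; S3-x->S5; S3-y->S6; S4-x->S6; S4-y->S5; S5-x->S7; S5-y->S8; S6-x->S8; S6-y->S7; S7-x->S7; S7-y->S7; S8-x->S7; S8-y->S7

Build one automaton per condition and run them in lockstep. One (6 states) tracks the input length, saturating at 5; the other (2 states) tracks the count of `y`s modulo 2. Each combined state is a pair, one component from each; accept when both components accept. After merging equivalent states the machine shrinks.
        x   y  
>  S0   S1  S2 
   S1   S3  S4 
 * S2   S4  S3 
   S3   S5  S6 
 * S4   S6  S5 
   S5   S7  S8 
 * S6   S8  S7 
   S7   S7  S7 
 * S8   S7  S7 
(> = start, * = accepting)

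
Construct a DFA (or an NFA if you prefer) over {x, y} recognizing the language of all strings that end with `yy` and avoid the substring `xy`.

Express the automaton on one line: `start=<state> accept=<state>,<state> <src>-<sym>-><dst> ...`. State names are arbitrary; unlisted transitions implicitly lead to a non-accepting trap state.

Handle the two conditions separately and then intersect. One (3 states) tracks how much of the suffix `yy` has currently been matched; the other (3 states) tracks partial matches of the forbidden pattern `xy`. Each combined state is a pair, one component from each; accept when both components accept.
        x   y  
>  q0   q1  q2 
   q1   q1  q3 
   q2   q1  q4 
   q3   q5  q6 
 * q4   q1  q4 
   q5   q5  q3 
   q6   q5  q6 
(> = start, * = accepting)

start=q0 accept=q4 q0-x->q1 q0-y->q2 q1-x->q1 q1-y->q3 q2-x->q1 q2-y->q4 q3-x->q5 q3-y->q6 q4-x->q1 q4-y->q4 q5-x->q5 q5-y->q3 q6-x->q5 q6-y->q6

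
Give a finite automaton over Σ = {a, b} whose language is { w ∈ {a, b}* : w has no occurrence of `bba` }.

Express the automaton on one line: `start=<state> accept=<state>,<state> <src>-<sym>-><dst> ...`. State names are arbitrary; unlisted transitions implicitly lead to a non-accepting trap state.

This is the complement of 'contains `bba`'. Use the same substring-matching states — s0 through s3 holding how much of `bba` has just been matched — but flip the accepting set: everything except the trap s3 accepts.
4 states suffice.
        a   b  
>* s0   s0  s1 
 * s1   s0  s2 
 * s2   s3  s2 
   s3   s3  s3 
(> = start, * = accepting)

start=s0 accept=s0,s1,s2 s0-a->s0 s0-b->s1 s1-a->s0 s1-b->s2 s2-a->s3 s2-b->s2 s3-a->s3 s3-b->s3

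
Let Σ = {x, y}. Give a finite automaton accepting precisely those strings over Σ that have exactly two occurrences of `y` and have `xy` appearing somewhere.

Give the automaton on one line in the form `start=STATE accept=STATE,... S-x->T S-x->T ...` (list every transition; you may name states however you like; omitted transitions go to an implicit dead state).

start=s0 accept=s5 s0-x->s1 s0-y->s2 s1-x->s1 s1-y->s3 s2-x->s3 s2-y->s4 s3-x->s3 s3-y->s5 s4-x->s4 s4-y->s4 s5-x->s5 s5-y->s4

Handle the two conditions separately and then intersect. One (4 states) tracks the count of `y`s, saturating at 3; the other (3 states) tracks whether and how much of `xy` has been seen. Each combined state is a pair, one component from each; accept when both components accept. Equivalent product states are then merged.
With 6 states:
        x   y  
>  s0   s1  s2 
   s1   s1  s3 
   s2   s3  s4 
   s3   s3  s5 
   s4   s4  s4 
 * s5   s5  s4 
(> = start, * = accepting)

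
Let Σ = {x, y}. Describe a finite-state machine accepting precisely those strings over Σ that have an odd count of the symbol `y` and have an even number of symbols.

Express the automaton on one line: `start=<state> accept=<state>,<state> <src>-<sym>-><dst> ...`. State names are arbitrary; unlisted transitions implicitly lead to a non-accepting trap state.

start=A accept=D A-x->B A-y->C B-x->A B-y->D C-x->D C-y->A D-x->C D-y->B

Handle the two conditions separately and then intersect. One (2 states) tracks the count of `y`s modulo 2; the other (2 states) tracks the input length modulo 2. Each combined state is a pair, one component from each; accept when both components accept.
A 4-state machine:
       x  y 
>  A   B  C 
   B   A  D 
   C   D  A 
 * D   C  B 
(> = start, * = accepting)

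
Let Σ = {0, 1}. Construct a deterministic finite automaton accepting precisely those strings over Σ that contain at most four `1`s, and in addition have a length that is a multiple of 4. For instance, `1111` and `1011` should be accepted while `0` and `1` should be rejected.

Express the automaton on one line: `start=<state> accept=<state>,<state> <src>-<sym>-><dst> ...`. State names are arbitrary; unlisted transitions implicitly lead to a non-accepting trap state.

start=S0 accept=S0,S10,S11,S12,S13 S0-0->S1 S0-1->S2 S1-0->S3 S1-1->S4 S2-0->S4 S2-1->S5 S3-0->S6 S3-1->S7 S4-0->S7 S4-1->S8 S5-0->S8 S5-1->S9 S6-0->S0 S6-1->S10 S7-0->S10 S7-1->S11 S8-0->S11 S8-1->S12 S9-0->S12 S9-1->S13 S10-0->S2 S10-1->S14 S11-0->S14 S11-1->S15 S12-0->S15 S12-1->S16 S13-0->S16 S13-1->S17 S14-0->S5 S14-1->S18 S15-0->S18 S15-1->S19 S16-0->S19 S16-1->S17 S17-0->S17 S17-1->S17 S18-0->S9 S18-1->S20 S19-0->S20 S19-1->S17 S20-0->S13 S20-1->S17

Build one automaton per condition and run them in lockstep. One (6 states) tracks the count of `1`s, saturating at 5; the other (4 states) tracks the input length modulo 4. Each combined state is a pair, one component from each; accept when both components accept. After merging equivalent states the machine shrinks.
A 21-state machine:
          0    1  
>* S0     S1   S2 
   S1     S3   S4 
   S2     S4   S5 
   S3     S6   S7 
   S4     S7   S8 
   S5     S8   S9 
   S6     S0  S10 
   S7    S10  S11 
   S8    S11  S12 
   S9    S12  S13 
 * S10    S2  S14 
 * S11   S14  S15 
 * S12   S15  S16 
 * S13   S16  S17 
   S14    S5  S18 
   S15   S18  S19 
   S16   S19  S17 
   S17   S17  S17 
   S18    S9  S20 
   S19   S20  S17 
   S20   S13  S17 
(> = start, * = accepting)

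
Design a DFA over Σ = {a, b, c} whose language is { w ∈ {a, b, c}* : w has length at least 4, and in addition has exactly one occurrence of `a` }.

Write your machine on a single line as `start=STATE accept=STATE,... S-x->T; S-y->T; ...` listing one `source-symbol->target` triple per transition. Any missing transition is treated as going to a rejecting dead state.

Handle the two conditions separately and then intersect. The first has 6 states tracking the input length, saturating at 5; the second has 3 states tracking the count of `a`s, saturating at 2. A product state is a pair (one from each), accepting exactly when both do.
A 15-state machine:
          a    b    c  
>  q0     q1   q2   q2 
   q1     q3   q4   q4 
   q2     q4   q5   q5 
   q3     q6   q6   q6 
   q4     q6   q7   q7 
   q5     q7   q8   q8 
   q6     q9   q9   q9 
   q7     q9  q10  q10 
   q8    q10  q11  q11 
   q9    q12  q12  q12 
 * q10   q12  q13  q13 
   q11   q13  q14  q14 
   q12   q12  q12  q12 
 * q13   q12  q13  q13 
   q14   q13  q14  q14 
(> = start, * = accepting)

start=q0; accept=q10,q13; q0-a->q1; q0-b->q2; q0-c->q2; q1-a->q3; q1-b->q4; q1-c->q4; q2-a->q4; q2-b->q5; q2-c->q5; q3-a->q6; q3-b->q6; q3-c->q6; q4-a->q6; q4-b->q7; q4-c->q7; q5-a->q7; q5-b->q8; q5-c->q8; q6-a->q9; q6-b->q9; q6-c->q9; q7-a->q9; q7-b->q10; q7-c->q10; q8-a->q10; q8-b->q11; q8-c->q11; q9-a->q12; q9-b->q12; q9-c->q12; q10-a->q12; q10-b->q13; q10-c->q13; q11-a->q13; q11-b->q14; q11-c->q14; q12-a->q12; q12-b->q12; q12-c->q12; q13-a->q12; q13-b->q13; q13-c->q13; q14-a->q13; q14-b->q14; q14-c->q14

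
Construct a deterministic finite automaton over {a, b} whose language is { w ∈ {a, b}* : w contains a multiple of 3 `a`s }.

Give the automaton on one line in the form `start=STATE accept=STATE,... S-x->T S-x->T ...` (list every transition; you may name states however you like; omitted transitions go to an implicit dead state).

The only thing that matters is how many `a`s have appeared, reduced mod 3. Use one state per residue: S0 for 0, …, S2 for 2. Reading `a` moves to the next residue; anything else stays put. S0 is accepting.
3 states suffice.
        a   b  
>* S0   S1  S0 
   S1   S2  S1 
   S2   S0  S2 
(> = start, * = accepting)

start=S0 accept=S0 S0-a->S1 S0-b->S0 S1-a->S2 S1-b->S1 S2-a->S0 S2-b->S2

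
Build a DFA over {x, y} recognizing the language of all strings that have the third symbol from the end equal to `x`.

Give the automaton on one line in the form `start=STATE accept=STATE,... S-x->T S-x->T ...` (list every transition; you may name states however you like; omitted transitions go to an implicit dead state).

start=q0 accept=q7,q8,q9,q10 q0-x->q1 q0-y->q2 q1-x->q3 q1-y->q4 q2-x->q5 q2-y->q6 q3-x->q7 q3-y->q8 q4-x->q9 q4-y->q10 q5-x->q11 q5-y->q12 q6-x->q13 q6-y->q14 q7-x->q7 q7-y->q8 q8-x->q9 q8-y->q10 q9-x->q11 q9-y->q12 q10-x->q13 q10-y->q14 q11-x->q7 q11-y->q8 q12-x->q9 q12-y->q10 q13-x->q11 q13-y->q12 q14-x->q13 q14-y->q14

Because acceptance depends on a position counted from the end, the machine has to buffer the most recent 3 symbols. Make each state the string of the last up-to-3 symbols read; on input `x` shift the window left and append `x`. Accept when the buffered window has length 3 and begins with `x`.
A 15-state machine:
          x    y  
>  q0     q1   q2 
   q1     q3   q4 
   q2     q5   q6 
   q3     q7   q8 
   q4     q9  q10 
   q5    q11  q12 
   q6    q13  q14 
 * q7     q7   q8 
 * q8     q9  q10 
 * q9    q11  q12 
 * q10   q13  q14 
   q11    q7   q8 
   q12    q9  q10 
   q13   q11  q12 
   q14   q13  q14 
(> = start, * = accepting)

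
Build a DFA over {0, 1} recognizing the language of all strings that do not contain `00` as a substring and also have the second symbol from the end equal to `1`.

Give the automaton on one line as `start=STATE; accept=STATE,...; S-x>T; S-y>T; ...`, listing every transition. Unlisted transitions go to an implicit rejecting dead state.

start=S0; accept=S5,S6; S0-0>S1; S0-1>S2; S1-0>S3; S1-1>S4; S2-0>S5; S2-1>S6; S3-0>S3; S3-1>S7; S4-0>S5; S4-1>S6; S5-0>S3; S5-1>S4; S6-0>S5; S6-1>S6; S7-0>S8; S7-1>S9; S8-0>S3; S8-1>S7; S9-0>S8; S9-1>S9

Handle the two conditions separately and then intersect. The first has 3 states tracking partial matches of the forbidden pattern `00`; the second has 7 states tracking the last 2 symbols read. A product state is a pair (one from each), accepting exactly when both do.
A 10-state machine:
        0   1  
>  S0   S1  S2 
   S1   S3  S4 
   S2   S5  S6 
   S3   S3  S7 
   S4   S5  S6 
 * S5   S3  S4 
 * S6   S5  S6 
   S7   S8  S9 
   S8   S3  S7 
   S9   S8  S9 
(> = start, * = accepting)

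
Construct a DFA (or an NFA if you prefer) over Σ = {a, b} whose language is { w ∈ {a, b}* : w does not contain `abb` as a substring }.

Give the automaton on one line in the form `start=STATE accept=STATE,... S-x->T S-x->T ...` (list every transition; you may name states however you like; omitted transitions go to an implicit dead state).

Track partial matches of the forbidden pattern `abb`. State S3 is a dead state reached once `abb` has occurred; every other state accepts. S0 means no part of `abb` is currently matched.
A 4-state machine:
        a   b  
>* S0   S1  S0 
 * S1   S1  S2 
 * S2   S1  S3 
   S3   S3  S3 
(> = start, * = accepting)

start=S0 accept=S0,S1,S2 S0-a->S1 S0-b->S0 S1-a->S1 S1-b->S2 S2-a->S1 S2-b->S3 S3-a->S3 S3-b->S3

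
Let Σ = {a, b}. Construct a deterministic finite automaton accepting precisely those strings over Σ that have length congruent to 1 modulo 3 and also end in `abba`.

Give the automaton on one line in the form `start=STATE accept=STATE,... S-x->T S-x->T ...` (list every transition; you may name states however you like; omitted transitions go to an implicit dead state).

start=q0 accept=q6 q0-a->q1 q0-b->q2 q1-a->q3 q1-b->q4 q2-a->q3 q2-b->q3 q3-a->q0 q3-b->q0 q4-a->q0 q4-b->q5 q5-a->q6 q5-b->q2 q6-a->q3 q6-b->q4

Handle the two conditions separately and then intersect. One (3 states) tracks the input length modulo 3; the other (5 states) tracks how much of the suffix `abba` has currently been matched. Each combined state is a pair, one component from each; accept when both components accept. After merging equivalent states the machine shrinks.
        a   b  
>  q0   q1  q2 
   q1   q3  q4 
   q2   q3  q3 
   q3   q0  q0 
   q4   q0  q5 
   q5   q6  q2 
 * q6   q3  q4 
(> = start, * = accepting)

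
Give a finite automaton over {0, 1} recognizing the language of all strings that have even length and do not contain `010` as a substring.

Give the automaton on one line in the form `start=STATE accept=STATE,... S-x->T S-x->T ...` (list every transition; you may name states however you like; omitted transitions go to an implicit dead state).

Handle the two conditions separately and then intersect. The first has 2 states tracking the input length modulo 2; the second has 4 states tracking partial matches of the forbidden pattern `010`. A product state is a pair (one from each), accepting exactly when both do.
8 states suffice.
        0   1  
>* S0   S1  S2 
   S1   S3  S4 
   S2   S3  S0 
 * S3   S1  S5 
 * S4   S6  S2 
   S5   S7  S0 
   S6   S7  S7 
   S7   S6  S6 
(> = start, * = accepting)

start=S0 accept=S0,S3,S4 S0-0->S1 S0-1->S2 S1-0->S3 S1-1->S4 S2-0->S3 S2-1->S0 S3-0->S1 S3-1->S5 S4-0->S6 S4-1->S2 S5-0->S7 S5-1->S0 S6-0->S7 S6-1->S7 S7-0->S6 S7-1->S6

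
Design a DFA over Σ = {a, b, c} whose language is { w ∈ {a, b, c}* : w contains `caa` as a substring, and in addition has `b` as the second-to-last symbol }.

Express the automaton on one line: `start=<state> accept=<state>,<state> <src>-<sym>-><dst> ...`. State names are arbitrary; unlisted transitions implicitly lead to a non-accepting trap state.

start=S0 accept=S5,S6 S0-a->S0 S0-b->S0 S0-c->S1 S1-a->S2 S1-b->S0 S1-c->S1 S2-a->S3 S2-b->S0 S2-c->S1 S3-a->S3 S3-b->S4 S3-c->S3 S4-a->S5 S4-b->S6 S4-c->S5 S5-a->S3 S5-b->S4 S5-c->S3 S6-a->S5 S6-b->S6 S6-c->S5

Handle the two conditions separately and then intersect. The first has 4 states tracking whether and how much of `caa` has been seen; the second has 13 states tracking the last 2 symbols read. A product state is a pair (one from each), accepting exactly when both do. Equivalent product states are then merged.
        a   b   c  
>  S0   S0  S0  S1 
   S1   S2  S0  S1 
   S2   S3  S0  S1 
   S3   S3  S4  S3 
   S4   S5  S6  S5 
 * S5   S3  S4  S3 
 * S6   S5  S6  S5 
(> = start, * = accepting)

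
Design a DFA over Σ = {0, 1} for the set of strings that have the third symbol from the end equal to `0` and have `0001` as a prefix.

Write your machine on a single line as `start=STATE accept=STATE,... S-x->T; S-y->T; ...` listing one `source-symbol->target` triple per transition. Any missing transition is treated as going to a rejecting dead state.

start=q0; accept=q16,q17,q18,q23; q0-0->q1; q0-1->q2; q1-0->q3; q1-1->q4; q2-0->q5; q2-1->q6; q3-0->q7; q3-1->q8; q4-0->q9; q4-1->q10; q5-0->q11; q5-1->q12; q6-0->q13; q6-1->q14; q7-0->q15; q7-1->q16; q8-0->q9; q8-1->q10; q9-0->q11; q9-1->q12; q10-0->q13; q10-1->q14; q11-0->q15; q11-1->q8; q12-0->q9; q12-1->q10; q13-0->q11; q13-1->q12; q14-0->q13; q14-1->q14; q15-0->q15; q15-1->q8; q16-0->q17; q16-1->q18; q17-0->q19; q17-1->q20; q18-0->q21; q18-1->q22; q19-0->q23; q19-1->q16; q20-0->q17; q20-1->q18; q21-0->q19; q21-1->q20; q22-0->q21; q22-1->q22; q23-0->q23; q23-1->q16

Run two small machines in parallel and take their product. One (15 states) tracks the last 3 symbols read; the other (6 states) tracks whether the input so far still matches the prefix `0001`. Each combined state is a pair, one component from each; accept when both components accept.
With 24 states:
          0    1  
>  q0     q1   q2 
   q1     q3   q4 
   q2     q5   q6 
   q3     q7   q8 
   q4     q9  q10 
   q5    q11  q12 
   q6    q13  q14 
   q7    q15  q16 
   q8     q9  q10 
   q9    q11  q12 
   q10   q13  q14 
   q11   q15   q8 
   q12    q9  q10 
   q13   q11  q12 
   q14   q13  q14 
   q15   q15   q8 
 * q16   q17  q18 
 * q17   q19  q20 
 * q18   q21  q22 
   q19   q23  q16 
   q20   q17  q18 
   q21   q19  q20 
   q22   q21  q22 
 * q23   q23  q16 
(> = start, * = accepting)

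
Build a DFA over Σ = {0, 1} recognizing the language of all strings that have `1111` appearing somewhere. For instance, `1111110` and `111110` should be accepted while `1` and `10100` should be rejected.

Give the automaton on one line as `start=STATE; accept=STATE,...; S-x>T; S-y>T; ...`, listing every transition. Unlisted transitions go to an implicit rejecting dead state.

start=q0; accept=q4; q0-0>q0; q0-1>q1; q1-0>q0; q1-1>q2; q2-0>q0; q2-1>q3; q3-0>q0; q3-1>q4; q4-0>q4; q4-1>q4

States q0..q3 record the length of the longest prefix of `1111` that matches the current input suffix. Reaching q4 means `1111` has been seen, and we stay there forever. Accept from q4.
5 states suffice.
        0   1  
>  q0   q0  q1 
   q1   q0  q2 
   q2   q0  q3 
   q3   q0  q4 
 * q4   q4  q4 
(> = start, * = accepting)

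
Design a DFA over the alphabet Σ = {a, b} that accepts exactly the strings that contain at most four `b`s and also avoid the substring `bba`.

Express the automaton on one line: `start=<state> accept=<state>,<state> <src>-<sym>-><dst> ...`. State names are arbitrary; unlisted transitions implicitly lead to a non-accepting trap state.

Handle the two conditions separately and then intersect. The first has 6 states tracking the count of `b`s, saturating at 5; the second has 4 states tracking partial matches of the forbidden pattern `bba`. A product state is a pair (one from each), accepting exactly when both do.
19 states suffice.
          a    b  
>* s0     s0   s1 
 * s1     s2   s3 
 * s2     s2   s4 
 * s3     s5   s6 
 * s4     s7   s6 
   s5     s5   s8 
 * s6     s8   s9 
 * s7     s7  s10 
   s8     s8  s11 
 * s9    s11  s12 
 * s10   s13   s9 
   s11   s11  s14 
   s12   s14  s12 
 * s13   s13  s15 
   s14   s14  s14 
 * s15   s16  s12 
 * s16   s16  s17 
   s17   s18  s12 
   s18   s18  s17 
(> = start, * = accepting)

start=s0 accept=s0,s1,s2,s3,s4,s6,s7,s9,s10,s13,s15,s16 s0-a->s0 s0-b->s1 s1-a->s2 s1-b->s3 s2-a->s2 s2-b->s4 s3-a->s5 s3-b->s6 s4-a->s7 s4-b->s6 s5-a->s5 s5-b->s8 s6-a->s8 s6-b->s9 s7-a->s7 s7-b->s10 s8-a->s8 s8-b->s11 s9-a->s11 s9-b->s12 s10-a->s13 s10-b->s9 s11-a->s11 s11-b->s14 s12-a->s14 s12-b->s12 s13-a->s13 s13-b->s15 s14-a->s14 s14-b->s14 s15-a->s16 s15-b->s12 s16-a->s16 s16-b->s17 s17-a->s18 s17-b->s12 s18-a->s18 s18-b->s17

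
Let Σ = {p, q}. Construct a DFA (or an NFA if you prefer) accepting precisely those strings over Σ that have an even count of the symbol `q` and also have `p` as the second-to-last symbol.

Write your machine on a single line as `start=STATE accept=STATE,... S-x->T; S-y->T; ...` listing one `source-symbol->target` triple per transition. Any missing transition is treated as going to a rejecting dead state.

start=S0; accept=S3,S5; S0-p->S1; S0-q->S2; S1-p->S3; S1-q->S2; S2-p->S4; S2-q->S0; S3-p->S3; S3-q->S2; S4-p->S4; S4-q->S5; S5-p->S1; S5-q->S2

Handle the two conditions separately and then intersect. One (2 states) tracks the count of `q`s modulo 2; the other (7 states) tracks the last 2 symbols read. Each combined state is a pair, one component from each; accept when both components accept. Minimizing collapses redundant product states.
6 states suffice.
        p   q  
>  S0   S1  S2 
   S1   S3  S2 
   S2   S4  S0 
 * S3   S3  S2 
   S4   S4  S5 
 * S5   S1  S2 
(> = start, * = accepting)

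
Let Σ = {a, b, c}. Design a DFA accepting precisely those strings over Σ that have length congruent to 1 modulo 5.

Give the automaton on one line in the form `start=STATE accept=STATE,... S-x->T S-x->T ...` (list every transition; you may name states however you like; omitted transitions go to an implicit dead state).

Only the length mod 5 matters, so use a 5-cycle: from any state, every input symbol moves to the next state, wrapping q4 back to q0. Mark q1 accepting.
With 5 states:
        a   b   c  
>  q0   q1  q1  q1 
 * q1   q2  q2  q2 
   q2   q3  q3  q3 
   q3   q4  q4  q4 
   q4   q0  q0  q0 
(> = start, * = accepting)

start=q0 accept=q1 q0-a->q1 q0-b->q1 q0-c->q1 q1-a->q2 q1-b->q2 q1-c->q2 q2-a->q3 q2-b->q3 q2-c->q3 q3-a->q4 q3-b->q4 q3-c->q4 q4-a->q0 q4-b->q0 q4-c->q0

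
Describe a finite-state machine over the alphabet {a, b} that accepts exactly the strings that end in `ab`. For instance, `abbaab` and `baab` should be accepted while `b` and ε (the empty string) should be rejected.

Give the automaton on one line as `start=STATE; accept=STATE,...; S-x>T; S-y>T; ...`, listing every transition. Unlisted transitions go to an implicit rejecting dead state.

Let each state record the length of the longest suffix of the input read so far that is also a prefix of `ab`. q1 means the last symbol is `a`; q2 means the last 2 symbols are `ab`. Accept only at q2, where the string currently ends in `ab`.
With 3 states:
        a   b  
>  q0   q1  q0 
   q1   q1  q2 
 * q2   q1  q0 
(> = start, * = accepting)

start=q0; accept=q2; q0-a>q1; q0-b>q0; q1-a>q1; q1-b>q2; q2-a>q1; q2-b>q0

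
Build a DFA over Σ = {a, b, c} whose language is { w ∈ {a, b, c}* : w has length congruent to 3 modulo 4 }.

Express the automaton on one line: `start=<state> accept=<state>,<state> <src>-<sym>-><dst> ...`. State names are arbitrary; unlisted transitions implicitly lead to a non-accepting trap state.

Only the length mod 4 matters, so use a 4-cycle: from any state, every input symbol moves to the next state, wrapping s3 back to s0. Mark s3 accepting.
A 4-state machine:
        a   b   c  
>  s0   s1  s1  s1 
   s1   s2  s2  s2 
   s2   s3  s3  s3 
 * s3   s0  s0  s0 
(> = start, * = accepting)

start=s0 accept=s3 s0-a->s1 s0-b->s1 s0-c->s1 s1-a->s2 s1-b->s2 s1-c->s2 s2-a->s3 s2-b->s3 s2-c->s3 s3-a->s0 s3-b->s0 s3-c->s0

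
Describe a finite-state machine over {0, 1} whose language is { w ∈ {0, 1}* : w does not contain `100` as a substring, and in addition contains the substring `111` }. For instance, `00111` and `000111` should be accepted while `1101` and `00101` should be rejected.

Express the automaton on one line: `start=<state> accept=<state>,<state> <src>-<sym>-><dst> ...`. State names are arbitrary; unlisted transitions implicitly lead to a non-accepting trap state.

start=q0 accept=q5,q6 q0-0->q0 q0-1->q1 q1-0->q2 q1-1->q3 q2-0->q4 q2-1->q1 q3-0->q2 q3-1->q5 q4-0->q4 q4-1->q4 q5-0->q6 q5-1->q5 q6-0->q4 q6-1->q5

Handle the two conditions separately and then intersect. One (4 states) tracks partial matches of the forbidden pattern `100`; the other (4 states) tracks whether and how much of `111` has been seen. Each combined state is a pair, one component from each; accept when both components accept. Equivalent product states are then merged.
A 7-state machine:
        0   1  
>  q0   q0  q1 
   q1   q2  q3 
   q2   q4  q1 
   q3   q2  q5 
   q4   q4  q4 
 * q5   q6  q5 
 * q6   q4  q5 
(> = start, * = accepting)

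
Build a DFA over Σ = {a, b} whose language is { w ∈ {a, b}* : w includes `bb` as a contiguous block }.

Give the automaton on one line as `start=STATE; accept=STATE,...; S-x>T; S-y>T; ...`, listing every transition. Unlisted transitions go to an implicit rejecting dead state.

start=q0; accept=q2; q0-a>q0; q0-b>q1; q1-a>q0; q1-b>q2; q2-a>q2; q2-b>q2

Track how much of `bb` has been matched so far: state q0 is no progress, q2 is the absorbing accept state reached once `bb` has occurred. Intermediate states record partial matches; on a mismatch, fall back to the longest reusable overlap.
3 states suffice.
        a   b  
>  q0   q0  q1 
   q1   q0  q2 
 * q2   q2  q2 
(> = start, * = accepting)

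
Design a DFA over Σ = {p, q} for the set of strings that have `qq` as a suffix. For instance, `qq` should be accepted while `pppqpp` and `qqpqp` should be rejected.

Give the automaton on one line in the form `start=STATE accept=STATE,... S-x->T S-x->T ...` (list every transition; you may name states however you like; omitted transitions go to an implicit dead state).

Let each state record the length of the longest suffix of the input read so far that is also a prefix of `qq`. S1 means the last symbol is `q`; S2 means the last 2 symbols are `qq`. Accept only at S2, where the string currently ends in `qq`.
A 3-state machine:
        p   q  
>  S0   S0  S1 
   S1   S0  S2 
 * S2   S0  S2 
(> = start, * = accepting)

start=S0 accept=S2 S0-p->S0 S0-q->S1 S1-p->S0 S1-q->S2 S2-p->S0 S2-q->S2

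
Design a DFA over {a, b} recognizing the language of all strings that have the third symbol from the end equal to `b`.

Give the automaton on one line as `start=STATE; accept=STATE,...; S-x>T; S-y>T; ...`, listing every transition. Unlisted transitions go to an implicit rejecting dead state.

start=S0; accept=S11,S12,S13,S14; S0-a>S1; S0-b>S2; S1-a>S3; S1-b>S4; S2-a>S5; S2-b>S6; S3-a>S7; S3-b>S8; S4-a>S9; S4-b>S10; S5-a>S11; S5-b>S12; S6-a>S13; S6-b>S14; S7-a>S7; S7-b>S8; S8-a>S9; S8-b>S10; S9-a>S11; S9-b>S12; S10-a>S13; S10-b>S14; S11-a>S7; S11-b>S8; S12-a>S9; S12-b>S10; S13-a>S11; S13-b>S12; S14-a>S13; S14-b>S14

Because acceptance depends on a position counted from the end, the machine has to buffer the most recent 3 symbols. Make each state the string of the last up-to-3 symbols read; on input `x` shift the window left and append `x`. Accept when the buffered window has length 3 and begins with `b`.
A 15-state machine:
          a    b  
>  S0     S1   S2 
   S1     S3   S4 
   S2     S5   S6 
   S3     S7   S8 
   S4     S9  S10 
   S5    S11  S12 
   S6    S13  S14 
   S7     S7   S8 
   S8     S9  S10 
   S9    S11  S12 
   S10   S13  S14 
 * S11    S7   S8 
 * S12    S9  S10 
 * S13   S11  S12 
 * S14   S13  S14 
(> = start, * = accepting)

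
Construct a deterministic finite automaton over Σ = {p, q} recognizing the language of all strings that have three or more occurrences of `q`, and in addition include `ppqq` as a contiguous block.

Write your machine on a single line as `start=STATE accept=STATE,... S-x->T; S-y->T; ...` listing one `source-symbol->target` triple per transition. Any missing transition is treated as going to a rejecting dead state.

Build one automaton per condition and run them in lockstep. One (5 states) tracks the count of `q`s, saturating at 4; the other (5 states) tracks whether and how much of `ppqq` has been seen. Each combined state is a pair, one component from each; accept when both components accept.
With 22 states:
       p  q 
>  A   B  C 
   B   D  C 
   C   E  F 
   D   D  G 
   E   H  F 
   F   I  J 
   G   E  K 
   H   H  L 
   I   M  J 
   J   N  O 
   K   K  P 
   L   I  P 
   M   M  Q 
   N   R  O 
   O   S  O 
 * P   P  T 
   Q   N  T 
   R   R  U 
   S   V  O 
 * T   T  T 
   U   S  T 
   V   V  U 
(> = start, * = accepting)

start=A; accept=P,T; A-p->B; A-q->C; B-p->D; B-q->C; C-p->E; C-q->F; D-p->D; D-q->G; E-p->H; E-q->F; F-p->I; F-q->J; G-p->E; G-q->K; H-p->H; H-q->L; I-p->M; I-q->J; J-p->N; J-q->O; K-p->K; K-q->P; L-p->I; L-q->P; M-p->M; M-q->Q; N-p->R; N-q->O; O-p->S; O-q->O; P-p->P; P-q->T; Q-p->N; Q-q->T; R-p->R; R-q->U; S-p->V; S-q->O; T-p->T; T-q->T; U-p->S; U-q->T; V-p->V; V-q->U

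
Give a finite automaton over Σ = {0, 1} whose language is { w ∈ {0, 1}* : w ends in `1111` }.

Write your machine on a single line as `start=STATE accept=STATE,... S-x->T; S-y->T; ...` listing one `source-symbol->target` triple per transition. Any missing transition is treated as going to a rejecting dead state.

start=q0; accept=q4; q0-0->q0; q0-1->q1; q1-0->q0; q1-1->q2; q2-0->q0; q2-1->q3; q3-0->q0; q3-1->q4; q4-0->q0; q4-1->q4

Remember how much of `1111` the current input suffix matches. State q0 means no match yet; q1 means the last symbol is `1`; q2 means the last 2 symbols are `11`; q3 means the last 3 symbols are `111`; q4 means the last 4 symbols are `1111`. Only q4 accepts. On a mismatch, fall back to the longest proper suffix that is still a prefix of `1111`.
        0   1  
>  q0   q0  q1 
   q1   q0  q2 
   q2   q0  q3 
   q3   q0  q4 
 * q4   q0  q4 
(> = start, * = accepting)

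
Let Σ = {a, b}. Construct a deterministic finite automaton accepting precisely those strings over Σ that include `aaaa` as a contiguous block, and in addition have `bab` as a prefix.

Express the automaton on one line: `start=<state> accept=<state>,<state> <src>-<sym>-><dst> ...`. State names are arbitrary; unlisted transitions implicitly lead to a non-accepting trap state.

Build one automaton per condition and run them in lockstep. One (5 states) tracks whether and how much of `aaaa` has been seen; the other (5 states) tracks whether the input so far still matches the prefix `bab`. Each combined state is a pair, one component from each; accept when both components accept. After merging equivalent states the machine shrinks.
        a   b  
>  q0   q1  q2 
   q1   q1  q1 
   q2   q3  q1 
   q3   q1  q4 
   q4   q5  q4 
   q5   q6  q4 
   q6   q7  q4 
   q7   q8  q4 
 * q8   q8  q8 
(> = start, * = accepting)

start=q0 accept=q8 q0-a->q1 q0-b->q2 q1-a->q1 q1-b->q1 q2-a->q3 q2-b->q1 q3-a->q1 q3-b->q4 q4-a->q5 q4-b->q4 q5-a->q6 q5-b->q4 q6-a->q7 q6-b->q4 q7-a->q8 q7-b->q4 q8-a->q8 q8-b->q8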